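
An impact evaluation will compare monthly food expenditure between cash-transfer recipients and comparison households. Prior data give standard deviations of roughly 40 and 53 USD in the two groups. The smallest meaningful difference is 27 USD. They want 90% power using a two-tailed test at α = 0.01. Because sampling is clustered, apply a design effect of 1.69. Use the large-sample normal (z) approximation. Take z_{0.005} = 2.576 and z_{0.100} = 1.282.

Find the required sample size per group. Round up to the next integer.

n = (z_{α/2} + z_β)² · (σ₁² + σ₂²) / δ²
  = (2.576 + 1.282)² · (40² + 53² = 4409) / 27²
  = 14.8842 · 4409 / 729
  = 90.02
Design effect: 1.69 × 90.02 = 152.13.
Round up → n = 153 per group.

n = 153 per group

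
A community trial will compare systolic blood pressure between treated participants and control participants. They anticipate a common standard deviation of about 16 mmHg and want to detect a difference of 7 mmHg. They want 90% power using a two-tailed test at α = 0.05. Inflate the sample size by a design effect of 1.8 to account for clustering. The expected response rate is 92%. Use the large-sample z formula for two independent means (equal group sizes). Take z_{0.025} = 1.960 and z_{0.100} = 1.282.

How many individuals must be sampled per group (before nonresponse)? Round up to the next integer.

n = 215 per group

n = (z_{α/2} + z_β)² · (σ₁² + σ₂²) / δ²
  = (1.960 + 1.282)² · (2·16² = 512) / 7²
  = 10.5106 · 512 / 49
  = 109.82
Design effect: 1.8 × 109.82 = 197.68.
Adjust for 92% response: 197.68 / 0.92 = 214.87.
Round up → n = 215 per group.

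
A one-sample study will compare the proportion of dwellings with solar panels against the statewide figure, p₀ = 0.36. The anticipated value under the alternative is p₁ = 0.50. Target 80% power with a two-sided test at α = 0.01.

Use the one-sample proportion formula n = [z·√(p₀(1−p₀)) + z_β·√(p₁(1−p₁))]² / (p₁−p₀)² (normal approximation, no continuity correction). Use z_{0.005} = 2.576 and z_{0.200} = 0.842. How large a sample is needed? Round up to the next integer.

n = 141

n = [z_{α/2}·√(p₀q₀) + z_β·√(p₁q₁)]² / (p₁ − p₀)²
  = [2.576·√(0.36·0.64) + 0.842·√(0.50·0.50)]² / (0.14)²
  = [2.576·0.4800 + 0.842·0.5000]² / 0.0196
  = [1.6575]² / 0.0196
  = 140.17
Round up → n = 141.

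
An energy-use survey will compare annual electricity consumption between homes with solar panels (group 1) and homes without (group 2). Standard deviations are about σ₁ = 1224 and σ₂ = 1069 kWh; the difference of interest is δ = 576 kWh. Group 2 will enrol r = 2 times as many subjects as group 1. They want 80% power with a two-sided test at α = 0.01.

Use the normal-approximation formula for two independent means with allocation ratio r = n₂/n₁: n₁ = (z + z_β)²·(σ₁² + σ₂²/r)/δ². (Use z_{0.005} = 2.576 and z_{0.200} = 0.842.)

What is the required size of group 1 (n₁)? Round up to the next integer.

n₁ = (z_{α/2} + z_β)² · (σ₁² + σ₂²/r) / δ²
   = (2.576 + 0.842)² · (1224² + 1069²/2) / 576²
   = 11.6827 · (1498176 + 571380.5) / 331776
   = 11.6827 · 2069556.5 / 331776
   = 72.87
Round up → n₁ = 73; n₂ = r·n₁ = 2 × 73 = 146.

n₁ = 73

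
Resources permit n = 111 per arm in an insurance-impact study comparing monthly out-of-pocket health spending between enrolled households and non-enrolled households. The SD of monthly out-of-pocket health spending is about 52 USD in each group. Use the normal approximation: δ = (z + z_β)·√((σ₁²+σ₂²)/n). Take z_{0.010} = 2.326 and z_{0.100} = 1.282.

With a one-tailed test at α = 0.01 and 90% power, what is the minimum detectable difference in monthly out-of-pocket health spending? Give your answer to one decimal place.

δ = (z_α + z_β) · √((σ₁²+σ₂²)/n)
  = (2.326 + 1.282) · √(5408/111)
  = 3.608 · √48.7207
  = 3.608 · 6.9800
  = 25.1839

Minimum detectable difference ≈ 25.2 USD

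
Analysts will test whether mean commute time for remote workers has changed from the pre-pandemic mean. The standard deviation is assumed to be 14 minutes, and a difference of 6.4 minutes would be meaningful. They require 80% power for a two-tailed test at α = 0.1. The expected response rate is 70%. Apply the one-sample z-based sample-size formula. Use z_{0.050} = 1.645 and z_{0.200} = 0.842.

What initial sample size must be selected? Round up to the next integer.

n = 43

n = (z_{α/2} + z_β)² · σ² / δ²
  = (1.645 + 0.842)² · 14² / 6.4²
  = 6.1852 · 196 / 40.96
  = 29.60
Adjust for 70% response: 29.60 / 0.70 = 42.28.
Round up → n = 43.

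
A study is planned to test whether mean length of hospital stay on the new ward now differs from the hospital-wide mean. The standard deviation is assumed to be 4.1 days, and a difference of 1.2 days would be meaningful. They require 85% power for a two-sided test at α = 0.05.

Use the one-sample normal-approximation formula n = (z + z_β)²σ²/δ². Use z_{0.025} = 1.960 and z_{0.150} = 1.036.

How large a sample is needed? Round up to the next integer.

n = 105

n = (z_{α/2} + z_β)² · σ² / δ²
  = (1.960 + 1.036)² · 4.1² / 1.2²
  = 8.9760 · 16.81 / 1.44
  = 104.78
Round up → n = 105.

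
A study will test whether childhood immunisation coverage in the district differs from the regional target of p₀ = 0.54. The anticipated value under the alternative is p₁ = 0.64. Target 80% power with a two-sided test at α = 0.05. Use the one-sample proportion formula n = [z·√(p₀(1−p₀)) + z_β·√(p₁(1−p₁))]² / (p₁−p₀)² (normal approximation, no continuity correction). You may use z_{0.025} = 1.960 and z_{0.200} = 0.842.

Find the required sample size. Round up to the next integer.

n = [z_{α/2}·√(p₀q₀) + z_β·√(p₁q₁)]² / (p₁ − p₀)²
  = [1.960·√(0.54·0.46) + 0.842·√(0.64·0.36)]² / (0.10)²
  = [1.960·0.4984 + 0.842·0.4800]² / 0.0100
  = [1.3810]² / 0.0100
  = 190.72
Round up → n = 191.

n = 191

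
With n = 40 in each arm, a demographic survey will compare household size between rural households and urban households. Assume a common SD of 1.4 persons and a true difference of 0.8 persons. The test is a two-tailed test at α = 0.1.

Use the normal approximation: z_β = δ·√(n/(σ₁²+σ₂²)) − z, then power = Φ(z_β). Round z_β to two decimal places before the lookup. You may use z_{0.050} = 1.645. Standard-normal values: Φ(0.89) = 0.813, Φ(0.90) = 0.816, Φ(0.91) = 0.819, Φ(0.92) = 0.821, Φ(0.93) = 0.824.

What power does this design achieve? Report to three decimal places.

z_β = δ·√(n/(σ₁²+σ₂²)) − z_{α/2}
    = 0.8 · √(40/3.92) − 1.645
    = 0.8 · 3.19438 − 1.645
    = 2.5555 − 1.645 = 0.9105 → 0.91
Power = Φ(0.91) = 0.819.

Power ≈ 0.819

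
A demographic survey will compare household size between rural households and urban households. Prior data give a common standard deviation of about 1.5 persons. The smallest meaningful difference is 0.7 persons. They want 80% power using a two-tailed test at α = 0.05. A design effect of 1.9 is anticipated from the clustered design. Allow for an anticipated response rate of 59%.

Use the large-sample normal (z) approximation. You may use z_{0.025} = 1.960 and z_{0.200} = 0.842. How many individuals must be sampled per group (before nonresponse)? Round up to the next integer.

n = (z_{α/2} + z_β)² · (σ₁² + σ₂²) / δ²
  = (1.960 + 0.842)² · (2·1.5² = 4.5) / 0.7²
  = 7.8512 · 4.5 / 0.49
  = 72.10
Design effect: 1.9 × 72.10 = 137.00.
Adjust for 59% response: 137.00 / 0.59 = 232.20.
Round up → n = 233 per group.

n = 233 per group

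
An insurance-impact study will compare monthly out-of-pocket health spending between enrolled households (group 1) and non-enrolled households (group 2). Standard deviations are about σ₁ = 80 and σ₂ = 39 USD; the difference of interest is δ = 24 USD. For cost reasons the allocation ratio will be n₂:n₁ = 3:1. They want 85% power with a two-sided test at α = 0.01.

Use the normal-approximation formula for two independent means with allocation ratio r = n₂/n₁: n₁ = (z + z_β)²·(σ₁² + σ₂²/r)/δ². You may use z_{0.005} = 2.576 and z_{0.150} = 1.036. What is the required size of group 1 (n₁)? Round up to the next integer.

n₁ = 157

n₁ = (z_{α/2} + z_β)² · (σ₁² + σ₂²/r) / δ²
   = (2.576 + 1.036)² · (80² + 39²/3) / 24²
   = 13.0465 · (6400 + 507) / 576
   = 13.0465 · 6907 / 576
   = 156.45
Round up → n₁ = 157; n₂ = r·n₁ = 3 × 157 = 471.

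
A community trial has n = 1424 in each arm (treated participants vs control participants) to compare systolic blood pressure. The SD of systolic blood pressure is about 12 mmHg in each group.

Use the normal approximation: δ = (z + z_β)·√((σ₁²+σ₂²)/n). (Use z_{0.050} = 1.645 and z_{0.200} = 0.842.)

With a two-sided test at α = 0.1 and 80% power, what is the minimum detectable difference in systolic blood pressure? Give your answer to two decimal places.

δ = (z_{α/2} + z_β) · √((σ₁²+σ₂²)/n)
  = (1.645 + 0.842) · √(288/1424)
  = 2.487 · √0.20225
  = 2.487 · 0.4497
  = 1.1185

Minimum detectable difference ≈ 1.12 mmHg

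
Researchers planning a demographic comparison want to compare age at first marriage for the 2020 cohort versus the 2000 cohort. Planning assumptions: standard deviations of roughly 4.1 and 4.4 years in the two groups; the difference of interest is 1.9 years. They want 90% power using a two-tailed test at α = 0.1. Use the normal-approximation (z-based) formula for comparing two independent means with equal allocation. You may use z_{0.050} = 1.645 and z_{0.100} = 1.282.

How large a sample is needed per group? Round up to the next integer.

n = 86 per group

n = (z_{α/2} + z_β)² · (σ₁² + σ₂²) / δ²
  = (1.645 + 1.282)² · (4.1² + 4.4² = 36.17) / 1.9²
  = 8.5673 · 36.17 / 3.61
  = 85.84
Round up → n = 86 per group.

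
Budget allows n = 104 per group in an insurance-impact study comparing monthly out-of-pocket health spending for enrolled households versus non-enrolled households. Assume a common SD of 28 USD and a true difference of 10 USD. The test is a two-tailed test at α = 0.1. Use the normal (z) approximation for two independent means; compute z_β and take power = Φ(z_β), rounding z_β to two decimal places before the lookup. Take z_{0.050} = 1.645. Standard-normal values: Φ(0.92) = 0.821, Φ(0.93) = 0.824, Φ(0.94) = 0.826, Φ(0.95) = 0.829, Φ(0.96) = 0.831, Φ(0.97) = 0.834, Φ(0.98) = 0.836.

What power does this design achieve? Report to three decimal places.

z_β = δ·√(n/(σ₁²+σ₂²)) − z_{α/2}
    = 10 · √(104/1568) − 1.645
    = 10 · 0.25754 − 1.645
    = 2.5754 − 1.645 = 0.9304 → 0.93
Power = Φ(0.93) = 0.824.

Power ≈ 0.824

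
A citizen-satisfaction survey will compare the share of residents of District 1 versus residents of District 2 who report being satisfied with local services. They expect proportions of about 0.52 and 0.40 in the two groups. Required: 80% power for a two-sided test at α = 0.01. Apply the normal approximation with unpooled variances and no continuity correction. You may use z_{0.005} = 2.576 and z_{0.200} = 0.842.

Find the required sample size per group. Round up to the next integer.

n = 398 per group

n = (z_{α/2} + z_β)² · [p₁(1−p₁) + p₂(1−p₂)] / (p₁ − p₂)²
  = (2.576 + 0.842)² · (0.52·0.48 + 0.40·0.60) / (0.12)²
  = (3.418)² · (0.2496 + 0.2400) / 0.0144
  = 11.6827 · 0.4896 / 0.0144
  = 397.21
Round up → n = 398 per group.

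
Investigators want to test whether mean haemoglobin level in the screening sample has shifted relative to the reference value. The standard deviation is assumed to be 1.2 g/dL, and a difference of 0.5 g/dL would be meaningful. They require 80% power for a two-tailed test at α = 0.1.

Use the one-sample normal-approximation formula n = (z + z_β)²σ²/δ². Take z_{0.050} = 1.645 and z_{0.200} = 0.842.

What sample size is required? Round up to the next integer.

n = 36

n = (z_{α/2} + z_β)² · σ² / δ²
  = (1.645 + 0.842)² · 1.2² / 0.5²
  = 6.1852 · 1.44 / 0.25
  = 35.63
Round up → n = 36.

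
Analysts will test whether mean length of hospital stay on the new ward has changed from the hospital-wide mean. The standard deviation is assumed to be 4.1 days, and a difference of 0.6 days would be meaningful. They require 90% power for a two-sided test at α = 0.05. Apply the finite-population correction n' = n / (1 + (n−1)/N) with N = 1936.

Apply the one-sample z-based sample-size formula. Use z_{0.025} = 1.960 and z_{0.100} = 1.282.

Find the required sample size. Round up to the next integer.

n = (z_{α/2} + z_β)² · σ² / δ²
  = (1.960 + 1.282)² · 4.1² / 0.6²
  = 10.5106 · 16.81 / 0.36
  = 490.78
Finite-population correction (N = 1936): 490.78 / (1 + (490.78 − 1)/1936) = 391.69.
Round up → n = 392.

n = 392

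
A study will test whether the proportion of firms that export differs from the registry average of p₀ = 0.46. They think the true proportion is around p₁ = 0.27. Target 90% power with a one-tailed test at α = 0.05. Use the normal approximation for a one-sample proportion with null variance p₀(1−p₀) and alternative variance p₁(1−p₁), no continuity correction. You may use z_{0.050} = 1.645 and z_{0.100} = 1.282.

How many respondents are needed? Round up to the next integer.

n = 54

n = [z_α·√(p₀q₀) + z_β·√(p₁q₁)]² / (p₁ − p₀)²
  = [1.645·√(0.46·0.54) + 1.282·√(0.27·0.73)]² / (-0.19)²
  = [1.645·0.4984 + 1.282·0.4440]² / 0.0361
  = [1.3890]² / 0.0361
  = 53.45
Round up → n = 54.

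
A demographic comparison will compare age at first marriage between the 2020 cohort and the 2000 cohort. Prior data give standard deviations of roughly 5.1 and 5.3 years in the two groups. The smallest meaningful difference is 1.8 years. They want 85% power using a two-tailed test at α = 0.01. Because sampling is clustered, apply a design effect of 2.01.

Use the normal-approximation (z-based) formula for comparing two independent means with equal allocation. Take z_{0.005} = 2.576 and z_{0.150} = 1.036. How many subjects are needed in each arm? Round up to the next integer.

n = 438 per group

n = (z_{α/2} + z_β)² · (σ₁² + σ₂²) / δ²
  = (2.576 + 1.036)² · (5.1² + 5.3² = 54.1) / 1.8²
  = 13.0465 · 54.1 / 3.24
  = 217.85
Design effect: 2.01 × 217.85 = 437.87.
Round up → n = 438 per group.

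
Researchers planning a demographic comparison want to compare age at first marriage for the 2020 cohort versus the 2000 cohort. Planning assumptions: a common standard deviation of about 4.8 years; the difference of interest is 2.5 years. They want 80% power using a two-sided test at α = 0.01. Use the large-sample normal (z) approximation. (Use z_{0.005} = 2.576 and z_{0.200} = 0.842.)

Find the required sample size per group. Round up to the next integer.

n = 87 per group

n = (z_{α/2} + z_β)² · (σ₁² + σ₂²) / δ²
  = (2.576 + 0.842)² · (2·4.8² = 46.08) / 2.5²
  = 11.6827 · 46.08 / 6.25
  = 86.13
Round up → n = 87 per group.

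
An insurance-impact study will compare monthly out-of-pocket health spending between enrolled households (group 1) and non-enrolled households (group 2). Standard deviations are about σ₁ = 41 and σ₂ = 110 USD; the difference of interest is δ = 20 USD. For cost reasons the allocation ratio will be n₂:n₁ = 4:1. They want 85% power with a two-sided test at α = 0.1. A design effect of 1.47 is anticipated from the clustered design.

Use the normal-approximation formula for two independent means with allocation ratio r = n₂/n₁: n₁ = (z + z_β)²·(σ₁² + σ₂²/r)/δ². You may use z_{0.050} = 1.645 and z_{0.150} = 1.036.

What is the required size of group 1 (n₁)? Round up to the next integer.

n₁ = 125

n₁ = (z_{α/2} + z_β)² · (σ₁² + σ₂²/r) / δ²
   = (1.645 + 1.036)² · (41² + 110²/4) / 20²
   = 7.1878 · (1681 + 3025) / 400
   = 7.1878 · 4706 / 400
   = 84.56
Design effect: 1.47 × 84.56 = 124.31.
Round up → n₁ = 125; n₂ = r·n₁ = 4 × 125 = 500.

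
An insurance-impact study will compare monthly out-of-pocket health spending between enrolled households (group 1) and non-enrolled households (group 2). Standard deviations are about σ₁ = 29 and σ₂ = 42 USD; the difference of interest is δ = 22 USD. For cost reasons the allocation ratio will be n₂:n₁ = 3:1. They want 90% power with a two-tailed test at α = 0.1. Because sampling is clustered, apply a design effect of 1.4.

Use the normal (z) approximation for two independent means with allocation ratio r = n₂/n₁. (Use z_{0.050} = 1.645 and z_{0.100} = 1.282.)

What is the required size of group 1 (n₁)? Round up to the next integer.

n₁ = (z_{α/2} + z_β)² · (σ₁² + σ₂²/r) / δ²
   = (1.645 + 1.282)² · (29² + 42²/3) / 22²
   = 8.5673 · (841 + 588) / 484
   = 8.5673 · 1429 / 484
   = 25.29
Design effect: 1.4 × 25.29 = 35.41.
Round up → n₁ = 36; n₂ = r·n₁ = 3 × 36 = 108.

n₁ = 36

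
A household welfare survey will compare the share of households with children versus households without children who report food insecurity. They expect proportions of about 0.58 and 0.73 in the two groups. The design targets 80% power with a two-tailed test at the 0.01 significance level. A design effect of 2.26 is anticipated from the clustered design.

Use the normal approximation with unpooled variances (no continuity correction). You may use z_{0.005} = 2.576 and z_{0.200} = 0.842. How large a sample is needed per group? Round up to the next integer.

n = 518 per group

n = (z_{α/2} + z_β)² · [p₁(1−p₁) + p₂(1−p₂)] / (p₁ − p₂)²
  = (2.576 + 0.842)² · (0.58·0.42 + 0.73·0.27) / (-0.15)²
  = (3.418)² · (0.2436 + 0.1971) / 0.0225
  = 11.6827 · 0.4407 / 0.0225
  = 228.83
Design effect: 2.26 × 228.83 = 517.15.
Round up → n = 518 per group.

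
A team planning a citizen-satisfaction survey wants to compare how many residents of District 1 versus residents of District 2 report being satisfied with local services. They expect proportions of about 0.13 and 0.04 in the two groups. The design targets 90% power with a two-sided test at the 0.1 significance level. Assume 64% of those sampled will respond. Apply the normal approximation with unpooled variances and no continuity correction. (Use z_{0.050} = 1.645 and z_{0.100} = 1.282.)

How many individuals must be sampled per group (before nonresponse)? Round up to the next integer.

n = (z_{α/2} + z_β)² · [p₁(1−p₁) + p₂(1−p₂)] / (p₁ − p₂)²
  = (1.645 + 1.282)² · (0.13·0.87 + 0.04·0.96) / (0.09)²
  = (2.927)² · (0.1131 + 0.0384) / 0.0081
  = 8.5673 · 0.1515 / 0.0081
  = 160.24
Adjust for 64% response: 160.24 / 0.64 = 250.38.
Round up → n = 251 per group.

n = 251 per group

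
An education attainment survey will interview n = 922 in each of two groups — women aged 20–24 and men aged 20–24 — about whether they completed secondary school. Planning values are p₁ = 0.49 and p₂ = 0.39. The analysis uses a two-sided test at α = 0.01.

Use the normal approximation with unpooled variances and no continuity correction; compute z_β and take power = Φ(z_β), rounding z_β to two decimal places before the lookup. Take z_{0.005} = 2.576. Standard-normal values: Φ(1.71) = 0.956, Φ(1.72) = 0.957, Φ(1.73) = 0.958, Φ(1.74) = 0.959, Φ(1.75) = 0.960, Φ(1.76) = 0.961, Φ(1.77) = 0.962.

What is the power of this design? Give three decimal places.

z_β = |p₁−p₂|·√(n/[p₁q₁+p₂q₂]) − z_{α/2}
    = 0.10 · √(922/0.4878) − 2.576
    = 0.10 · 43.4755 − 2.576
    = 4.3475 − 2.576 = 1.7715 → 1.77
Power = Φ(1.77) = 0.962.

Power ≈ 0.962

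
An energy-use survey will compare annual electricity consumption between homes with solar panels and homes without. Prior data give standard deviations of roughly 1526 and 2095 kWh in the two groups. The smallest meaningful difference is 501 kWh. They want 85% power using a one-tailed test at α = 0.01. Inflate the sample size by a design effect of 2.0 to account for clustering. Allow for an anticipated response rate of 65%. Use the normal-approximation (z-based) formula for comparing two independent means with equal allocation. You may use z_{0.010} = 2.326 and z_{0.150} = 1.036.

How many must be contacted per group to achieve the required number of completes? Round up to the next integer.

n = 931 per group

n = (z_α + z_β)² · (σ₁² + σ₂²) / δ²
  = (2.326 + 1.036)² · (1526² + 2095² = 6717701) / 501²
  = 11.3030 · 6717701 / 251001
  = 302.51
Design effect: 2.0 × 302.51 = 605.02.
Adjust for 65% response: 605.02 / 0.65 = 930.80.
Round up → n = 931 per group.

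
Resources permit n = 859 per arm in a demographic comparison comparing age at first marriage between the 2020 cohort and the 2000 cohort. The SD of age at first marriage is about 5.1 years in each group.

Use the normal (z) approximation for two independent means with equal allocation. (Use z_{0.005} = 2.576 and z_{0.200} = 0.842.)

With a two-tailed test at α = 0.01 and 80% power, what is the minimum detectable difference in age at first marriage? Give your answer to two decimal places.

Minimum detectable difference ≈ 0.84 years

δ = (z_{α/2} + z_β) · √((σ₁²+σ₂²)/n)
  = (2.576 + 0.842) · √(52.02/859)
  = 3.418 · √0.06056
  = 3.418 · 0.2461
  = 0.8411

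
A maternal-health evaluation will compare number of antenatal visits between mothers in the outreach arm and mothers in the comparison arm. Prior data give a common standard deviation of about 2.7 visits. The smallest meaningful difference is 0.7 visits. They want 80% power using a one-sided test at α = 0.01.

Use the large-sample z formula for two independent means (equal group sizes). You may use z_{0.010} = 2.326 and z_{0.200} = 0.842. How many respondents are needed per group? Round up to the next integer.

n = (z_α + z_β)² · (σ₁² + σ₂²) / δ²
  = (2.326 + 0.842)² · (2·2.7² = 14.58) / 0.7²
  = 10.0362 · 14.58 / 0.49
  = 298.63
Round up → n = 299 per group.

n = 299 per group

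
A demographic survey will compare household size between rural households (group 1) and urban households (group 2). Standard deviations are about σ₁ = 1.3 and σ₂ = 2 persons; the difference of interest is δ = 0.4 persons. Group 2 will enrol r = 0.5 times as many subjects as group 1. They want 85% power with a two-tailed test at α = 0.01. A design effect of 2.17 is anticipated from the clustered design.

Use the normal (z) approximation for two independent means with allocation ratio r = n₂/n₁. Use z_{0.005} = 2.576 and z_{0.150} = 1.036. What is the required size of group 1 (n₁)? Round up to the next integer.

n₁ = 1715

n₁ = (z_{α/2} + z_β)² · (σ₁² + σ₂²/r) / δ²
   = (2.576 + 1.036)² · (1.3² + 2²/0.5) / 0.4²
   = 13.0465 · (1.69 + 8) / 0.16
   = 13.0465 · 9.69 / 0.16
   = 790.13
Design effect: 2.17 × 790.13 = 1714.58.
Round up → n₁ = 1715; n₂ = r·n₁ = 0.5 × 1715 = 858.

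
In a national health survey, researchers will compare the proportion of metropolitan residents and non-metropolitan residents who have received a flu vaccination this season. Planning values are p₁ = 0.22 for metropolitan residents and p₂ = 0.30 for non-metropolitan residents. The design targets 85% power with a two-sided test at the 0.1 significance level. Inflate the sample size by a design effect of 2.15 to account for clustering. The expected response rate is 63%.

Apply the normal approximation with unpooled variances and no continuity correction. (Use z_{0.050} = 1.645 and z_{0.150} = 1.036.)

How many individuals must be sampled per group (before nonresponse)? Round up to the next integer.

n = 1463 per group

n = (z_{α/2} + z_β)² · [p₁(1−p₁) + p₂(1−p₂)] / (p₁ − p₂)²
  = (1.645 + 1.036)² · (0.22·0.78 + 0.30·0.70) / (-0.08)²
  = (2.681)² · (0.1716 + 0.2100) / 0.0064
  = 7.1878 · 0.3816 / 0.0064
  = 428.57
Design effect: 2.15 × 428.57 = 921.43.
Adjust for 63% response: 921.43 / 0.63 = 1462.58.
Round up → n = 1463 per group.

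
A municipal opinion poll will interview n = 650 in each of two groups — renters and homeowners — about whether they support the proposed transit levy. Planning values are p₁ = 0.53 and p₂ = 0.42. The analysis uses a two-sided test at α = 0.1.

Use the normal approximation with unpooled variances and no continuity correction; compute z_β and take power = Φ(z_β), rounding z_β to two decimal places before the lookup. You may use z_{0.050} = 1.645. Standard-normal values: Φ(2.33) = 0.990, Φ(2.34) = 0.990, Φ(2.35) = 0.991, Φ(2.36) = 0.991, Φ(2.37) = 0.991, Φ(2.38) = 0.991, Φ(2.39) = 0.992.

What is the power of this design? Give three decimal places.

z_β = |p₁−p₂|·√(n/[p₁q₁+p₂q₂]) − z_{α/2}
    = 0.11 · √(650/0.4927) − 1.645
    = 0.11 · 36.3216 − 1.645
    = 3.9954 − 1.645 = 2.3504 → 2.35
Power = Φ(2.35) = 0.991.

Power ≈ 0.991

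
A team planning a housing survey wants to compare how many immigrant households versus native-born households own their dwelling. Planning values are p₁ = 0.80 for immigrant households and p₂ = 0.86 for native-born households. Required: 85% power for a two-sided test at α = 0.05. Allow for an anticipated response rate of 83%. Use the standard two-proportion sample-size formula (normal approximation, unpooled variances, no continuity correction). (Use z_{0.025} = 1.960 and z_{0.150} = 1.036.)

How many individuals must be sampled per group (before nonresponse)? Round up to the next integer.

n = (z_{α/2} + z_β)² · [p₁(1−p₁) + p₂(1−p₂)] / (p₁ − p₂)²
  = (1.960 + 1.036)² · (0.80·0.20 + 0.86·0.14) / (-0.06)²
  = (2.996)² · (0.1600 + 0.1204) / 0.0036
  = 8.9760 · 0.2804 / 0.0036
  = 699.13
Adjust for 83% response: 699.13 / 0.83 = 842.33.
Round up → n = 843 per group.

n = 843 per group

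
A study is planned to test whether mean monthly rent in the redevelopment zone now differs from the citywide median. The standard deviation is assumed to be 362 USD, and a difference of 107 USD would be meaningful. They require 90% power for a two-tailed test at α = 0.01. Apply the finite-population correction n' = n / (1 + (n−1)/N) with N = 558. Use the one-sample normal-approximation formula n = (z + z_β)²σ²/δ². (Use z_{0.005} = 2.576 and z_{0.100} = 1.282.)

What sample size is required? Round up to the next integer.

n = 131

n = (z_{α/2} + z_β)² · σ² / δ²
  = (2.576 + 1.282)² · 362² / 107²
  = 14.8842 · 131044 / 11449
  = 170.36
Finite-population correction (N = 558): 170.36 / (1 + (170.36 − 1)/558) = 130.69.
Round up → n = 131.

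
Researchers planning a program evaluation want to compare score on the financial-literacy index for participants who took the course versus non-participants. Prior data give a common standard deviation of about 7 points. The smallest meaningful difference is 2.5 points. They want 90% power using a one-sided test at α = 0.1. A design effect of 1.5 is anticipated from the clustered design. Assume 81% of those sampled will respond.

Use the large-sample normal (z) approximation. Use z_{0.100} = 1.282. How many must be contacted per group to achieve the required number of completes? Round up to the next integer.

n = (z_α + z_β)² · (σ₁² + σ₂²) / δ²
  = (1.282 + 1.282)² · (2·7² = 98) / 2.5²
  = 6.5741 · 98 / 6.25
  = 103.08
Design effect: 1.5 × 103.08 = 154.62.
Adjust for 81% response: 154.62 / 0.81 = 190.89.
Round up → n = 191 per group.

n = 191 per group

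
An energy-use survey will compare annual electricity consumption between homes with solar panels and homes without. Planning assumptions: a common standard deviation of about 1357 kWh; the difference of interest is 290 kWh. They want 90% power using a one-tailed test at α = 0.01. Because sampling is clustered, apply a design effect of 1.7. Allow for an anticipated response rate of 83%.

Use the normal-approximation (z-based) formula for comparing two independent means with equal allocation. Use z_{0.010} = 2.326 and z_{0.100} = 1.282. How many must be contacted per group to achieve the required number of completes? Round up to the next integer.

n = 1168 per group

n = (z_α + z_β)² · (σ₁² + σ₂²) / δ²
  = (2.326 + 1.282)² · (2·1357² = 3682898) / 290²
  = 13.0177 · 3682898 / 84100
  = 570.07
Design effect: 1.7 × 570.07 = 969.12.
Adjust for 83% response: 969.12 / 0.83 = 1167.61.
Round up → n = 1168 per group.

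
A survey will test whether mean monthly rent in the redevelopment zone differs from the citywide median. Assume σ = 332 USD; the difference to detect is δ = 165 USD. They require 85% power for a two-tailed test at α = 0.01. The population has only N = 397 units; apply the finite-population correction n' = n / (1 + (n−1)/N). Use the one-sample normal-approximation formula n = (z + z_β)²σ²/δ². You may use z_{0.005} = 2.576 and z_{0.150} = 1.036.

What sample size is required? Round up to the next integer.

n = 47

n = (z_{α/2} + z_β)² · σ² / δ²
  = (2.576 + 1.036)² · 332² / 165²
  = 13.0465 · 110224 / 27225
  = 52.82
Finite-population correction (N = 397): 52.82 / (1 + (52.82 − 1)/397) = 46.72.
Round up → n = 47.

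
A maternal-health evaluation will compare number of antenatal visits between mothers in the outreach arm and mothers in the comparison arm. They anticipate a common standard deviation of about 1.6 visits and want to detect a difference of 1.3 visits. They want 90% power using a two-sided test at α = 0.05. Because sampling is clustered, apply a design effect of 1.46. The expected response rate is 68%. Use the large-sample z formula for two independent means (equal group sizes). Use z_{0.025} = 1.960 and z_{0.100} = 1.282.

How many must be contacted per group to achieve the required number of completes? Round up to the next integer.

n = 69 per group

n = (z_{α/2} + z_β)² · (σ₁² + σ₂²) / δ²
  = (1.960 + 1.282)² · (2·1.6² = 5.12) / 1.3²
  = 10.5106 · 5.12 / 1.69
  = 31.84
Design effect: 1.46 × 31.84 = 46.49.
Adjust for 68% response: 46.49 / 0.68 = 68.37.
Round up → n = 69 per group.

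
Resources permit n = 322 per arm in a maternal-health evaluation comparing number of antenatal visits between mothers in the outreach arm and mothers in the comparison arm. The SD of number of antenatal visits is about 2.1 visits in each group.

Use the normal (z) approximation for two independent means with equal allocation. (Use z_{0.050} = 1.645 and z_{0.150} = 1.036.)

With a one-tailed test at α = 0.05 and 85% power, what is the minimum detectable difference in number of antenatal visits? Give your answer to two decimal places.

δ = (z_α + z_β) · √((σ₁²+σ₂²)/n)
  = (1.645 + 1.036) · √(8.82/322)
  = 2.681 · √0.02739
  = 2.681 · 0.1655
  = 0.4437

Minimum detectable difference ≈ 0.44 visits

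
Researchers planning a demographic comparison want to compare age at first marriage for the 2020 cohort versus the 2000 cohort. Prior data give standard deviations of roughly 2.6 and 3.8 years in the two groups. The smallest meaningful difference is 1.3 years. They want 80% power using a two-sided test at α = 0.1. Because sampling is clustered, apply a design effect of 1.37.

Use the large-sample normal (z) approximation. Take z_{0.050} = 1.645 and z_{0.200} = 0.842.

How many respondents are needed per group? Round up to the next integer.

n = 107 per group

n = (z_{α/2} + z_β)² · (σ₁² + σ₂²) / δ²
  = (1.645 + 0.842)² · (2.6² + 3.8² = 21.2) / 1.3²
  = 6.1852 · 21.2 / 1.69
  = 77.59
Design effect: 1.37 × 77.59 = 106.30.
Round up → n = 107 per group.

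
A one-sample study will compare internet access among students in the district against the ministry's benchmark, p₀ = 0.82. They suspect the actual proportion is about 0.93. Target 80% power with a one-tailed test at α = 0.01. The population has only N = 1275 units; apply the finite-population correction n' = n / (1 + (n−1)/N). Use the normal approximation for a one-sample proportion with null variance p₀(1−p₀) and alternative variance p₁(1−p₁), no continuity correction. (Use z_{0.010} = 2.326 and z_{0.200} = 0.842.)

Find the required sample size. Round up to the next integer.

n = 95

n = [z_α·√(p₀q₀) + z_β·√(p₁q₁)]² / (p₁ − p₀)²
  = [2.326·√(0.82·0.18) + 0.842·√(0.93·0.07)]² / (0.11)²
  = [2.326·0.3842 + 0.842·0.2551]² / 0.0121
  = [1.1085]² / 0.0121
  = 101.54
Finite-population correction (N = 1275): 101.54 / (1 + (101.54 − 1)/1275) = 94.12.
Round up → n = 95.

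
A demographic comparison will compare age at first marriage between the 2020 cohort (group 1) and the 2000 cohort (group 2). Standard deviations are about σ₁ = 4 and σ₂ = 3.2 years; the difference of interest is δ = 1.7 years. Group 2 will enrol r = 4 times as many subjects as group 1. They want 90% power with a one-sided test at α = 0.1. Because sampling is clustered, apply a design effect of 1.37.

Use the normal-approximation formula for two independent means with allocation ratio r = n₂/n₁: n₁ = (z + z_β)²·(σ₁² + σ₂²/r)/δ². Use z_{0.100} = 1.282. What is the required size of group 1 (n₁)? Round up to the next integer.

n₁ = 58

n₁ = (z_α + z_β)² · (σ₁² + σ₂²/r) / δ²
   = (1.282 + 1.282)² · (4² + 3.2²/4) / 1.7²
   = 6.5741 · (16 + 2.56) / 2.89
   = 6.5741 · 18.56 / 2.89
   = 42.22
Design effect: 1.37 × 42.22 = 57.84.
Round up → n₁ = 58; n₂ = r·n₁ = 4 × 58 = 232.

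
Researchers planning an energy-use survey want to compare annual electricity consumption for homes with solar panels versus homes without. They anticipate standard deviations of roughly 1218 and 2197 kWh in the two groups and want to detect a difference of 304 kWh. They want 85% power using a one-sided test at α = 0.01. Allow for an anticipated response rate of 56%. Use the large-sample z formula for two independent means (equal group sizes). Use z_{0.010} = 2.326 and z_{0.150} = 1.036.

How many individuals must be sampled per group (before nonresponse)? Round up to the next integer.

n = 1379 per group

n = (z_α + z_β)² · (σ₁² + σ₂²) / δ²
  = (2.326 + 1.036)² · (1218² + 2197² = 6310333) / 304²
  = 11.3030 · 6310333 / 92416
  = 771.79
Adjust for 56% response: 771.79 / 0.56 = 1378.20.
Round up → n = 1379 per group.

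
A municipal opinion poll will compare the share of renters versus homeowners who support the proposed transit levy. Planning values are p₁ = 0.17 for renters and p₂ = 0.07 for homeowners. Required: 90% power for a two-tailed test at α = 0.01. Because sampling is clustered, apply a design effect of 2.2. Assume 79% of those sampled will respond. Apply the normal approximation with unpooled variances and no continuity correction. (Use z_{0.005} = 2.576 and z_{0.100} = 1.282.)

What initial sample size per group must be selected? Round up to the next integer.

n = 855 per group

n = (z_{α/2} + z_β)² · [p₁(1−p₁) + p₂(1−p₂)] / (p₁ − p₂)²
  = (2.576 + 1.282)² · (0.17·0.83 + 0.07·0.93) / (0.10)²
  = (3.858)² · (0.1411 + 0.0651) / 0.0100
  = 14.8842 · 0.2062 / 0.0100
  = 306.91
Design effect: 2.2 × 306.91 = 675.21.
Adjust for 79% response: 675.21 / 0.79 = 854.69.
Round up → n = 855 per group.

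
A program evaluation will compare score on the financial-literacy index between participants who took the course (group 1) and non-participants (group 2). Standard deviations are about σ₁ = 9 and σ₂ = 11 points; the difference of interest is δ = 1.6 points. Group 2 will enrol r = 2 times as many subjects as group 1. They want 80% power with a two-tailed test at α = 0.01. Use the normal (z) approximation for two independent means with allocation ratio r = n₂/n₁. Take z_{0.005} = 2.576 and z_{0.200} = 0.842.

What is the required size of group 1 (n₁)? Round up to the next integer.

n₁ = (z_{α/2} + z_β)² · (σ₁² + σ₂²/r) / δ²
   = (2.576 + 0.842)² · (9² + 11²/2) / 1.6²
   = 11.6827 · (81 + 60.5) / 2.56
   = 11.6827 · 141.5 / 2.56
   = 645.74
Round up → n₁ = 646; n₂ = r·n₁ = 2 × 646 = 1292.

n₁ = 646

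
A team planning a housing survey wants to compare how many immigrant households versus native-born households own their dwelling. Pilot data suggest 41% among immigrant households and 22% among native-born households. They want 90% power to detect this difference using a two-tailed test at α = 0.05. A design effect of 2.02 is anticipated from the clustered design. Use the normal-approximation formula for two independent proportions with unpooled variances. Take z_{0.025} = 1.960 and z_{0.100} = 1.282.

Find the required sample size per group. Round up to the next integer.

n = 244 per group

n = (z_{α/2} + z_β)² · [p₁(1−p₁) + p₂(1−p₂)] / (p₁ − p₂)²
  = (1.960 + 1.282)² · (0.41·0.59 + 0.22·0.78) / (0.19)²
  = (3.242)² · (0.2419 + 0.1716) / 0.0361
  = 10.5106 · 0.4135 / 0.0361
  = 120.39
Design effect: 2.02 × 120.39 = 243.19.
Round up → n = 244 per group.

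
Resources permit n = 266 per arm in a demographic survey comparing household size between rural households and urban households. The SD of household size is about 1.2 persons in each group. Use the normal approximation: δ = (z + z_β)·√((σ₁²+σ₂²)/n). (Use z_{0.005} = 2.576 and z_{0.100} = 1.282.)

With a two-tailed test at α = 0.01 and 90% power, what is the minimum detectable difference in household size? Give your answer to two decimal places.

δ = (z_{α/2} + z_β) · √((σ₁²+σ₂²)/n)
  = (2.576 + 1.282) · √(2.88/266)
  = 3.858 · √0.01083
  = 3.858 · 0.1041
  = 0.4014

Minimum detectable difference ≈ 0.40 persons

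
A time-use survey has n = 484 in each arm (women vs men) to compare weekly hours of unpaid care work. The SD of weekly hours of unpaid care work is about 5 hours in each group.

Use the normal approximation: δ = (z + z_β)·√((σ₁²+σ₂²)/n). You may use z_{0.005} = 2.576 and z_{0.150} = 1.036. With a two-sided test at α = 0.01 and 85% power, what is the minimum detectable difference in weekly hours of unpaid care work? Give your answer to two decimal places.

δ = (z_{α/2} + z_β) · √((σ₁²+σ₂²)/n)
  = (2.576 + 1.036) · √(50/484)
  = 3.612 · √0.10331
  = 3.612 · 0.3214
  = 1.1609

Minimum detectable difference ≈ 1.16 hours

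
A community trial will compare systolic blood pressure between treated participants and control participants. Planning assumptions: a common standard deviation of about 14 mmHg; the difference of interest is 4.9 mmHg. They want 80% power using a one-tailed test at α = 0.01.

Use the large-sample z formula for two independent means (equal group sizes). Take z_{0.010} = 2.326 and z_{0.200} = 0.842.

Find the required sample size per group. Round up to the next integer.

n = (z_α + z_β)² · (σ₁² + σ₂²) / δ²
  = (2.326 + 0.842)² · (2·14² = 392) / 4.9²
  = 10.0362 · 392 / 24.01
  = 163.86
Round up → n = 164 per group.

n = 164 per group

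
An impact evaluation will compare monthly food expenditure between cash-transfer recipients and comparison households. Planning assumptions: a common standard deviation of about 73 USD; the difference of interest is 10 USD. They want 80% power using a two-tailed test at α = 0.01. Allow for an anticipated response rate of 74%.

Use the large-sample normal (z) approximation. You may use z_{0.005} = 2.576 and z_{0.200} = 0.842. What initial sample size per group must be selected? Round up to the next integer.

n = (z_{α/2} + z_β)² · (σ₁² + σ₂²) / δ²
  = (2.576 + 0.842)² · (2·73² = 10658) / 10²
  = 11.6827 · 10658 / 100
  = 1245.14
Adjust for 74% response: 1245.14 / 0.74 = 1682.63.
Round up → n = 1683 per group.

n = 1683 per group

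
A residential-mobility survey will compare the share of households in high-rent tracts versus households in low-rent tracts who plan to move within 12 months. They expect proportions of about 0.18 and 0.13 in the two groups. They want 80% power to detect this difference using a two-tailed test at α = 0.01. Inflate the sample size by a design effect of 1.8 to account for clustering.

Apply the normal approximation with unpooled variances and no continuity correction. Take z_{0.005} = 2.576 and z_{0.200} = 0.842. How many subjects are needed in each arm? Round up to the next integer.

n = (z_{α/2} + z_β)² · [p₁(1−p₁) + p₂(1−p₂)] / (p₁ − p₂)²
  = (2.576 + 0.842)² · (0.18·0.82 + 0.13·0.87) / (0.05)²
  = (3.418)² · (0.1476 + 0.1131) / 0.0025
  = 11.6827 · 0.2607 / 0.0025
  = 1218.27
Design effect: 1.8 × 1218.27 = 2192.89.
Round up → n = 2193 per group.

n = 2193 per group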